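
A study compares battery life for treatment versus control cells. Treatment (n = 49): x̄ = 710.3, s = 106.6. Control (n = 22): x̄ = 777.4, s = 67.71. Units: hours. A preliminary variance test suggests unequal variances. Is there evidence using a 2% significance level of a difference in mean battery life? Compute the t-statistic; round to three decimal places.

-3.198

Let group 1 = treatment, group 2 = control. H0: μ_1 = μ_2; H1: μ_1 ≠ μ_2 (Welch's two-sample t-test, two-sided).
t = (x̄_1 − x̄_2)/√(s_1²/n_1 + s_2²/n_2) = (710.3 − 777.4)/√(106.6²/49 + 67.71²/22) = -3.198
Welch–Satterthwaite df ≈ 60.80
Two-sided p-value ≈ 0.002
Since p ≈ 0.002 < α = 0.02, reject H0; the data support H1.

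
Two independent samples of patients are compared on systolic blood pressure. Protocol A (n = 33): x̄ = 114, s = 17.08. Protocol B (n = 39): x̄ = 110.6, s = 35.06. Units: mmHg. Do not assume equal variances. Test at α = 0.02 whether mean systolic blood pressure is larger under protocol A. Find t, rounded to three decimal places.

Let group 1 = protocol A, group 2 = protocol B. H0: μ_1 = μ_2; H1: μ_1 > μ_2 (Welch's two-sample t-test, right-tailed).
t = (x̄_1 − x̄_2)/√(s_1²/n_1 + s_2²/n_2) = (114 − 110.6)/√(17.08²/33 + 35.06²/39) = 0.535
Welch–Satterthwaite df ≈ 56.98
p-value = P(T ≥ 0.535) ≈ 0.2973
Since p ≈ 0.2973 > α = 0.02, fail to reject H0; the data do not provide sufficient evidence against H0.

0.535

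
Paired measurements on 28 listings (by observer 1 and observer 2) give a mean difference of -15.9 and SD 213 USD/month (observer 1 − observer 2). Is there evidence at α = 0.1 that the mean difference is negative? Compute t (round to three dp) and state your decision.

t = -0.395; fail to reject H0

H0: μ_d = 0; H1: μ_d < 0 (paired t-test on the differences, left-tailed).
t = d̄/(s_d/√n) = -15.9/(213/√28) = -0.395
df = n − 1 = 27
p-value = P(T ≤ -0.395) ≈ 0.3480
Since p ≈ 0.3480 > α = 0.1, fail to reject H0; the data do not provide sufficient evidence against H0.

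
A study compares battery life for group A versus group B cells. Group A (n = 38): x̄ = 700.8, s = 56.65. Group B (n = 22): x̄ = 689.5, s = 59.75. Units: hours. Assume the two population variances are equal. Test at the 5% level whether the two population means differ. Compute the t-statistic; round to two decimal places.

Let group 1 = group A, group 2 = group B. H0: μ_1 = μ_2; H1: μ_1 ≠ μ_2 (two-sample pooled-variance t-test, two-sided).
s_p² = [(38−1)·56.65² + (22−1)·59.75²]/(38+22−2) = 3339.87
t = (700.8 − 689.5)/√[3339.87·(1/38 + 1/22)] = 0.73
df = n₁ + n₂ − 2 = 58
Two-sided p-value ≈ 0.468
Since p ≈ 0.468 > α = 0.05, fail to reject H0; the evidence is not statistically significant.

0.73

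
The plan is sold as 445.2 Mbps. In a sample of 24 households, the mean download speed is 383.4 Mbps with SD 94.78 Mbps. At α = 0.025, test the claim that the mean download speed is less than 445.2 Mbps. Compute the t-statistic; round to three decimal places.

H0: μ = 445.2; H1: μ < 445.2 (one-sample t-test, left-tailed).
t = (x̄ − μ₀)/(s/√n) = (383.4 − 445.2)/(94.78/√24) = -3.194
df = n − 1 = 23
p-value = P(T ≤ -3.194) ≈ 0.002
Since p ≈ 0.002 < α = 0.025, reject H0; the data support H1.

-3.194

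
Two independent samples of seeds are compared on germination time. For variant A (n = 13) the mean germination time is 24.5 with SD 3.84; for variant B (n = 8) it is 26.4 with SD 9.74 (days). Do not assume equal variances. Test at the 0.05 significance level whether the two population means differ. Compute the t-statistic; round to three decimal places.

Let group 1 = variant A, group 2 = variant B. H0: μ_1 = μ_2; H1: μ_1 ≠ μ_2 (Welch's two-sample t-test, two-sided).
t = (x̄_1 − x̄_2)/√(s_1²/n_1 + s_2²/n_2) = (24.5 − 26.4)/√(3.84²/13 + 9.74²/8) = -0.527
Welch–Satterthwaite df ≈ 8.36
Two-sided p-value ≈ 0.612
Since p ≈ 0.612 > α = 0.05, fail to reject H0; the evidence is not statistically significant.

-0.527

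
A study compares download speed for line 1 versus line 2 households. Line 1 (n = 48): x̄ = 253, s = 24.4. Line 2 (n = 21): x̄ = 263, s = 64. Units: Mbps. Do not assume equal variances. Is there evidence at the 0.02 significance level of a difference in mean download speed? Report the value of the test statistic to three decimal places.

Let group 1 = line 1, group 2 = line 2. H0: μ_1 = μ_2; H1: μ_1 ≠ μ_2 (Welch's two-sample t-test, two-sided).
t = (x̄_1 − x̄_2)/√(s_1²/n_1 + s_2²/n_2) = (253 − 263)/√(24.4²/48 + 64²/21) = -0.694
Welch–Satterthwaite df ≈ 22.59
Two-sided p-value ≈ 0.4946
Since p ≈ 0.4946 > α = 0.02, fail to reject H0; the data do not provide sufficient evidence against H0.

-0.694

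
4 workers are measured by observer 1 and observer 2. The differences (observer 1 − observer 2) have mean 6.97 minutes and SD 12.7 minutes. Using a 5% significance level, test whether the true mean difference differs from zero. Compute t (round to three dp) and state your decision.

H0: μ_d = 0; H1: μ_d ≠ 0 (paired t-test on the differences, two-sided).
t = d̄/(s_d/√n) = 6.97/(12.7/√4) = 1.098
df = n − 1 = 3
Two-sided p-value ≈ 0.353
Since p ≈ 0.353 > α = 0.05, fail to reject H0; the data do not provide sufficient evidence against H0.

t = 1.098; fail to reject H0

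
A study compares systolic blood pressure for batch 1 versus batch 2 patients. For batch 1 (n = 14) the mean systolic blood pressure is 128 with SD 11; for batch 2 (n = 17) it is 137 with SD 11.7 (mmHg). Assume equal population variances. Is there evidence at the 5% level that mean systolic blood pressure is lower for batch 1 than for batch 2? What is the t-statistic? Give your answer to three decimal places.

Let group 1 = batch 1, group 2 = batch 2. H0: μ_1 = μ_2; H1: μ_1 < μ_2 (two-sample pooled-variance t-test, left-tailed).
s_p² = [(14−1)·11² + (17−1)·11.7²]/(14+17−2) = 129.767
t = (128 − 137)/√[129.767·(1/14 + 1/17)] = -2.189
df = n₁ + n₂ − 2 = 29
p-value = P(T ≤ -2.189) ≈ 0.018
Since p ≈ 0.018 < α = 0.05, reject H0; the data support H1.

-2.189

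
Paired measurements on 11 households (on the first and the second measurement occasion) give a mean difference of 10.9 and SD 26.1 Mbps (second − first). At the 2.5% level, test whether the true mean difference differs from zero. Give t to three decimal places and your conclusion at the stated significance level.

H0: μ_d = 0; H1: μ_d ≠ 0 (paired t-test on the differences, two-sided).
t = d̄/(s_d/√n) = 10.9/(26.1/√11) = 1.385
df = n − 1 = 10
Two-sided p-value ≈ 0.196
Since p ≈ 0.196 > α = 0.025, fail to reject H0; the evidence is not statistically significant.

t = 1.385; fail to reject H0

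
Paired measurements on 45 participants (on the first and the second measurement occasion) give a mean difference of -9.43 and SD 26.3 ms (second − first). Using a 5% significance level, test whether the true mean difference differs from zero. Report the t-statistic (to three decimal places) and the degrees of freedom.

H0: μ_d = 0; H1: μ_d ≠ 0 (paired t-test on the differences, two-sided).
t = d̄/(s_d/√n) = -9.43/(26.3/√45) = -2.405
df = n − 1 = 44
Two-sided p-value ≈ 0.0204
Since p ≈ 0.0204 < α = 0.05, reject H0; the data support H1.

t = -2.405, df = 44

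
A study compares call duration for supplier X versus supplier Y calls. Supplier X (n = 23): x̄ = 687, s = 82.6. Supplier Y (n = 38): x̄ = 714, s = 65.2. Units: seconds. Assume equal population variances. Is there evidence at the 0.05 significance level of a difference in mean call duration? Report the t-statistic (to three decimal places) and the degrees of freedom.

Let group 1 = supplier X, group 2 = supplier Y. H0: μ_1 = μ_2; H1: μ_1 ≠ μ_2 (two-sample pooled-variance t-test, two-sided).
s_p² = [(23−1)·82.6² + (38−1)·65.2²]/(23+38−2) = 5209.99
t = (687 − 714)/√[5209.99·(1/23 + 1/38)] = -1.416
df = n₁ + n₂ − 2 = 59
Two-sided p-value ≈ 0.1621
Since p ≈ 0.1621 > α = 0.05, fail to reject H0; the data do not provide sufficient evidence against H0.

t = -1.416, df = 59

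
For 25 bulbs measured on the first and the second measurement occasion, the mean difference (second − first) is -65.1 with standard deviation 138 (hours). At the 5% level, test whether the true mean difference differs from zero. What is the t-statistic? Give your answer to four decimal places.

H0: μ_d = 0; H1: μ_d ≠ 0 (paired t-test on the differences, two-sided).
t = d̄/(s_d/√n) = -65.1/(138/√25) = -2.3587
df = n − 1 = 24
Two-sided p-value ≈ 0.0268
Since p ≈ 0.0268 < α = 0.05, reject H0; the data support H1.

-2.3587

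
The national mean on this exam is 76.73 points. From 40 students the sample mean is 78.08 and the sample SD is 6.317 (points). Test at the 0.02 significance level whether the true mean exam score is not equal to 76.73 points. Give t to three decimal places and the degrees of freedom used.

H0: μ = 76.73; H1: μ ≠ 76.73 (one-sample t-test, two-sided).
t = (x̄ − μ₀)/(s/√n) = (78.08 − 76.73)/(6.317/√40) = 1.352
df = n − 1 = 39
Two-sided p-value ≈ 0.1843
Since p ≈ 0.1843 > α = 0.02, fail to reject H0; the data do not provide sufficient evidence against H0.

t = 1.352, df = 39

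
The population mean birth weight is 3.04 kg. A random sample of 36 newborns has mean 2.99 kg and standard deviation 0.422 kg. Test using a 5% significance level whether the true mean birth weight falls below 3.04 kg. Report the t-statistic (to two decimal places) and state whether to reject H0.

H0: μ = 3.04; H1: μ < 3.04 (one-sample t-test, left-tailed).
t = (x̄ − μ₀)/(s/√n) = (2.99 − 3.04)/(0.422/√36) = -0.71
df = n − 1 = 35
p-value = P(T ≤ -0.71) ≈ 0.241
Since p ≈ 0.241 > α = 0.05, fail to reject H0; the data do not provide sufficient evidence against H0.

t = -0.71; fail to reject H0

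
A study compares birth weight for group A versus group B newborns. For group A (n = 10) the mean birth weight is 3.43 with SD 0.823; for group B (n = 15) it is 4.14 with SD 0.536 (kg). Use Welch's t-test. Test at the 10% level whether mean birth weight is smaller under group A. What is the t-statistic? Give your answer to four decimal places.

Let group 1 = group A, group 2 = group B. H0: μ_1 = μ_2; H1: μ_1 < μ_2 (Welch's two-sample t-test, left-tailed).
t = (x̄_1 − x̄_2)/√(s_1²/n_1 + s_2²/n_2) = (3.43 − 4.14)/√(0.823²/10 + 0.536²/15) = -2.4087
Welch–Satterthwaite df ≈ 14.09
p-value = P(T ≤ -2.4087) ≈ 0.0151
Since p ≈ 0.0151 < α = 0.1, reject H0; the data support H1.

-2.4087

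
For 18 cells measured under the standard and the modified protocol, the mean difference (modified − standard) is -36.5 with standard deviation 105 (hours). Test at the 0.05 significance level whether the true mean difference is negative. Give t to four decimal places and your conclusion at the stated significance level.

H0: μ_d = 0; H1: μ_d < 0 (paired t-test on the differences, left-tailed).
t = d̄/(s_d/√n) = -36.5/(105/√18) = -1.4748
df = n − 1 = 17
p-value = P(T ≤ -1.4748) ≈ 0.079
Since p ≈ 0.079 > α = 0.05, fail to reject H0; the data do not provide sufficient evidence against H0.

t = -1.4748; fail to reject H0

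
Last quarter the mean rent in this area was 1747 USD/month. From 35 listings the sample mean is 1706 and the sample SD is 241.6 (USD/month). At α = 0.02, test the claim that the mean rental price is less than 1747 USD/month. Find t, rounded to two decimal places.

-1.00

H0: μ = 1747; H1: μ < 1747 (one-sample t-test, left-tailed).
t = (x̄ − μ₀)/(s/√n) = (1706 − 1747)/(241.6/√35) = -1.00
df = n − 1 = 34
p-value = P(T ≤ -1.00) ≈ 0.161
Since p ≈ 0.161 > α = 0.02, fail to reject H0; the data do not provide sufficient evidence against H0.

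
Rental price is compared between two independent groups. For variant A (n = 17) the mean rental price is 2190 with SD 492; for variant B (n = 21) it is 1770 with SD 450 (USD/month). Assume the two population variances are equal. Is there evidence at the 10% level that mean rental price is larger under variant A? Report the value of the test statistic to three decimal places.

2.744

Let group 1 = variant A, group 2 = variant B. H0: μ_1 = μ_2; H1: μ_1 > μ_2 (two-sample pooled-variance t-test, right-tailed).
s_p² = [(17−1)·492² + (21−1)·450²]/(17+21−2) = 220084
t = (2190 − 1770)/√[220084·(1/17 + 1/21)] = 2.744
df = n₁ + n₂ − 2 = 36
p-value = P(T ≥ 2.744) ≈ 0.005
Since p ≈ 0.005 < α = 0.1, reject H0; the evidence is statistically significant.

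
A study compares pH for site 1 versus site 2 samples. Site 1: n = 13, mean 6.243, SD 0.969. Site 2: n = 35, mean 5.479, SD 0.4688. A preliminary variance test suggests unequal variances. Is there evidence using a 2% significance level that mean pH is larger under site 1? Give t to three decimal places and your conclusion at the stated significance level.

Let group 1 = site 1, group 2 = site 2. H0: μ_1 = μ_2; H1: μ_1 > μ_2 (Welch's two-sample t-test, right-tailed).
t = (x̄_1 − x̄_2)/√(s_1²/n_1 + s_2²/n_2) = (6.243 − 5.479)/√(0.969²/13 + 0.4688²/35) = 2.727
Welch–Satterthwaite df ≈ 14.14
p-value = P(T ≥ 2.727) ≈ 0.0081
Since p ≈ 0.0081 < α = 0.02, reject H0; the data support H1.

t = 2.727; reject H0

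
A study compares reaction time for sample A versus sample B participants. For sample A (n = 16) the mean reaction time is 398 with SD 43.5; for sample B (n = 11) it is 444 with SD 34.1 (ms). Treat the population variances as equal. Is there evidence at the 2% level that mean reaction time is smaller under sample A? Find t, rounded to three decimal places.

-2.936

Let group 1 = sample A, group 2 = sample B. H0: μ_1 = μ_2; H1: μ_1 < μ_2 (two-sample pooled-variance t-test, left-tailed).
s_p² = [(16−1)·43.5² + (11−1)·34.1²]/(16+11−2) = 1600.47
t = (398 − 444)/√[1600.47·(1/16 + 1/11)] = -2.936
df = n₁ + n₂ − 2 = 25
p-value = P(T ≤ -2.936) ≈ 0.004
Since p ≈ 0.004 < α = 0.02, reject H0; the evidence is statistically significant.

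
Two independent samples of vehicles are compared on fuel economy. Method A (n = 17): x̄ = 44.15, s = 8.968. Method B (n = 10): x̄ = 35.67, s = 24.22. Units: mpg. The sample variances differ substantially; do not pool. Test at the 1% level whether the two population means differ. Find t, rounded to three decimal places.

Let group 1 = method A, group 2 = method B. H0: μ_1 = μ_2; H1: μ_1 ≠ μ_2 (Welch's two-sample t-test, two-sided).
t = (x̄_1 − x̄_2)/√(s_1²/n_1 + s_2²/n_2) = (44.15 − 35.67)/√(8.968²/17 + 24.22²/10) = 1.065
Welch–Satterthwaite df ≈ 10.47
Two-sided p-value ≈ 0.3108
Since p ≈ 0.3108 > α = 0.01, fail to reject H0; the data do not provide sufficient evidence against H0.

1.065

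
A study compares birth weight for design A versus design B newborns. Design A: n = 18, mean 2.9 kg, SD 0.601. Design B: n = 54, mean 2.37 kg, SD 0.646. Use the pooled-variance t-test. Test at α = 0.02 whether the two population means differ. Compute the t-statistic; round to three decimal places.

Let group 1 = design A, group 2 = design B. H0: μ_1 = μ_2; H1: μ_1 ≠ μ_2 (two-sample pooled-variance t-test, two-sided).
s_p² = [(18−1)·0.601² + (54−1)·0.646²]/(18+54−2) = 0.403688
t = (2.9 − 2.37)/√[0.403688·(1/18 + 1/54)] = 3.065
df = n₁ + n₂ − 2 = 70
Two-sided p-value ≈ 0.003
Since p ≈ 0.003 < α = 0.02, reject H0; the evidence is statistically significant.

3.065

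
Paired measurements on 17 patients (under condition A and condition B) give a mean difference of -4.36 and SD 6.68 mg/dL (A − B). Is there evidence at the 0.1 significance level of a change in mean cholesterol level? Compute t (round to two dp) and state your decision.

H0: μ_d = 0; H1: μ_d ≠ 0 (paired t-test on the differences, two-sided).
t = d̄/(s_d/√n) = -4.36/(6.68/√17) = -2.69
df = n − 1 = 16
Two-sided p-value ≈ 0.0161
Since p ≈ 0.0161 < α = 0.1, reject H0; the evidence is statistically significant.

t = -2.69; reject H0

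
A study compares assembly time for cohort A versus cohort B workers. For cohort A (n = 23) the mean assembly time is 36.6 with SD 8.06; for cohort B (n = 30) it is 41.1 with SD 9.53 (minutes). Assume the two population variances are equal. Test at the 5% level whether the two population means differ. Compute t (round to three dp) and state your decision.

t = -1.819; fail to reject H0

Let group 1 = cohort A, group 2 = cohort B. H0: μ_1 = μ_2; H1: μ_1 ≠ μ_2 (two-sample pooled-variance t-test, two-sided).
s_p² = [(23−1)·8.06² + (30−1)·9.53²]/(23+30−2) = 79.6668
t = (36.6 − 41.1)/√[79.6668·(1/23 + 1/30)] = -1.819
df = n₁ + n₂ − 2 = 51
Two-sided p-value ≈ 0.0748
Since p ≈ 0.0748 > α = 0.05, fail to reject H0; the evidence is not statistically significant.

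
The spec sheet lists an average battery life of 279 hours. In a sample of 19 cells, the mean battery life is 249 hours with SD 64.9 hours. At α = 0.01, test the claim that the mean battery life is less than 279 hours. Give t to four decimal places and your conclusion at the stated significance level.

t = -2.0149; fail to reject H0

H0: μ = 279; H1: μ < 279 (one-sample t-test, left-tailed).
t = (x̄ − μ₀)/(s/√n) = (249 − 279)/(64.9/√19) = -2.0149
df = n − 1 = 18
p-value = P(T ≤ -2.0149) ≈ 0.030
Since p ≈ 0.030 > α = 0.01, fail to reject H0; the evidence is not statistically significant.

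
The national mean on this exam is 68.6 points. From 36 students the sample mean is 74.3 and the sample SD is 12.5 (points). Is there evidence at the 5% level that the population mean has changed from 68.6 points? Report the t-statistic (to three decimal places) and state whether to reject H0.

t = 2.736; reject H0

H0: μ = 68.6; H1: μ ≠ 68.6 (one-sample t-test, two-sided).
t = (x̄ − μ₀)/(s/√n) = (74.3 − 68.6)/(12.5/√36) = 2.736
df = n − 1 = 35
Two-sided p-value ≈ 0.0097
Since p ≈ 0.0097 < α = 0.05, reject H0; the evidence is statistically significant.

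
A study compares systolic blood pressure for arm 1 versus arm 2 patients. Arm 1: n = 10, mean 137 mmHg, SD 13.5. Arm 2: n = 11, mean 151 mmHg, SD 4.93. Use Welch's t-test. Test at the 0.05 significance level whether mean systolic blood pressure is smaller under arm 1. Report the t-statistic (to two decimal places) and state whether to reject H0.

t = -3.10; reject H0

Let group 1 = arm 1, group 2 = arm 2. H0: μ_1 = μ_2; H1: μ_1 < μ_2 (Welch's two-sample t-test, left-tailed).
t = (x̄_1 − x̄_2)/√(s_1²/n_1 + s_2²/n_2) = (137 − 151)/√(13.5²/10 + 4.93²/11) = -3.10
Welch–Satterthwaite df ≈ 11.17
p-value = P(T ≤ -3.10) ≈ 0.005
Since p ≈ 0.005 < α = 0.05, reject H0; the data support H1.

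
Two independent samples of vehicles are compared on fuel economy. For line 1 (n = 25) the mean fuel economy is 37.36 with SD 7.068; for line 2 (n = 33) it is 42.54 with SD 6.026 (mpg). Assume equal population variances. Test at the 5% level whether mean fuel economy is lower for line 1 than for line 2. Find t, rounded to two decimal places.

Let group 1 = line 1, group 2 = line 2. H0: μ_1 = μ_2; H1: μ_1 < μ_2 (two-sample pooled-variance t-test, left-tailed).
s_p² = [(25−1)·7.068² + (33−1)·6.026²]/(25+33−2) = 42.1601
t = (37.36 − 42.54)/√[42.1601·(1/25 + 1/33)] = -3.01
df = n₁ + n₂ − 2 = 56
p-value = P(T ≤ -3.01) ≈ 0.002
Since p ≈ 0.002 < α = 0.05, reject H0; the evidence is statistically significant.

-3.01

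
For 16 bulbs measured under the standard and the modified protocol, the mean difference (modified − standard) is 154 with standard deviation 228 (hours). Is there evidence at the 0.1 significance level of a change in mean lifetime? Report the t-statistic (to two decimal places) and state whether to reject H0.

H0: μ_d = 0; H1: μ_d ≠ 0 (paired t-test on the differences, two-sided).
t = d̄/(s_d/√n) = 154/(228/√16) = 2.70
df = n − 1 = 15
Two-sided p-value ≈ 0.016
Since p ≈ 0.016 < α = 0.1, reject H0; the evidence is statistically significant.

t = 2.70; reject H0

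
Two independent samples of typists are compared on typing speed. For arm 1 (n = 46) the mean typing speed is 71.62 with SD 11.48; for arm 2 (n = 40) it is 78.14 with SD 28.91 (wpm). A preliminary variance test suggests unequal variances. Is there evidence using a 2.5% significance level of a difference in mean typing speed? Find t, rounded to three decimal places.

Let group 1 = arm 1, group 2 = arm 2. H0: μ_1 = μ_2; H1: μ_1 ≠ μ_2 (Welch's two-sample t-test, two-sided).
t = (x̄_1 − x̄_2)/√(s_1²/n_1 + s_2²/n_2) = (71.62 − 78.14)/√(11.48²/46 + 28.91²/40) = -1.338
Welch–Satterthwaite df ≈ 49.62
Two-sided p-value ≈ 0.1871
Since p ≈ 0.1871 > α = 0.025, fail to reject H0; the data do not provide sufficient evidence against H0.

-1.338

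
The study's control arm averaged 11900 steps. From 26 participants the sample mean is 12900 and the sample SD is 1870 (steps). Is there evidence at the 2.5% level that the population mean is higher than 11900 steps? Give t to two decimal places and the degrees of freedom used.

H0: μ = 11900; H1: μ > 11900 (one-sample t-test, right-tailed).
t = (x̄ − μ₀)/(s/√n) = (12900 − 11900)/(1870/√26) = 2.73
df = n − 1 = 25
p-value = P(T ≥ 2.73) ≈ 0.0058
Since p ≈ 0.0058 < α = 0.025, reject H0; the evidence is statistically significant.

t = 2.73, df = 25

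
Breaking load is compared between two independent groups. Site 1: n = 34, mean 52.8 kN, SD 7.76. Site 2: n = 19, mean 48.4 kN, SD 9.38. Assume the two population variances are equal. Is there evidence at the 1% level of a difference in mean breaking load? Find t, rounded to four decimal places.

1.8358

Let group 1 = site 1, group 2 = site 2. H0: μ_1 = μ_2; H1: μ_1 ≠ μ_2 (two-sample pooled-variance t-test, two-sided).
s_p² = [(34−1)·7.76² + (19−1)·9.38²]/(34+19−2) = 70.0176
t = (52.8 − 48.4)/√[70.0176·(1/34 + 1/19)] = 1.8358
df = n₁ + n₂ − 2 = 51
Two-sided p-value ≈ 0.072
Since p ≈ 0.072 > α = 0.01, fail to reject H0; the data do not provide sufficient evidence against H0.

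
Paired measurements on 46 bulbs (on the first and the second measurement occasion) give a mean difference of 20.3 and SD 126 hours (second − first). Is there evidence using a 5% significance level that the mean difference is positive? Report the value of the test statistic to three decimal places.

H0: μ_d = 0; H1: μ_d > 0 (paired t-test on the differences, right-tailed).
t = d̄/(s_d/√n) = 20.3/(126/√46) = 1.093
df = n − 1 = 45
p-value = P(T ≥ 1.093) ≈ 0.140
Since p ≈ 0.140 > α = 0.05, fail to reject H0; the evidence is not statistically significant.

1.093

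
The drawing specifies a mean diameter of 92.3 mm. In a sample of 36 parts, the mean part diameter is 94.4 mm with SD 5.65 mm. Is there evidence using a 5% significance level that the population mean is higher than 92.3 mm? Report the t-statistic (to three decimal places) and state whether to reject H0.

H0: μ = 92.3; H1: μ > 92.3 (one-sample t-test, right-tailed).
t = (x̄ − μ₀)/(s/√n) = (94.4 − 92.3)/(5.65/√36) = 2.230
df = n − 1 = 35
p-value = P(T ≥ 2.230) ≈ 0.016
Since p ≈ 0.016 < α = 0.05, reject H0; the evidence is statistically significant.

t = 2.230; reject H0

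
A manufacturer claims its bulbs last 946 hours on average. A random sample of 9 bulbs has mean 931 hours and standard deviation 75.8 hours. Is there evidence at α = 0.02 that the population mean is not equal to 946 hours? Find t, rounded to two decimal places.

-0.59

H0: μ = 946; H1: μ ≠ 946 (one-sample t-test, two-sided).
t = (x̄ − μ₀)/(s/√n) = (931 − 946)/(75.8/√9) = -0.59
df = n − 1 = 8
Two-sided p-value ≈ 0.569
Since p ≈ 0.569 > α = 0.02, fail to reject H0; the evidence is not statistically significant.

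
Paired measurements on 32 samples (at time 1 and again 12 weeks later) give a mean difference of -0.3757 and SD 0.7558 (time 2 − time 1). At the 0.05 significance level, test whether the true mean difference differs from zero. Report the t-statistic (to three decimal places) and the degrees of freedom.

t = -2.812, df = 31

H0: μ_d = 0; H1: μ_d ≠ 0 (paired t-test on the differences, two-sided).
t = d̄/(s_d/√n) = -0.3757/(0.7558/√32) = -2.812
df = n − 1 = 31
Two-sided p-value ≈ 0.0085
Since p ≈ 0.0085 < α = 0.05, reject H0; the data support H1.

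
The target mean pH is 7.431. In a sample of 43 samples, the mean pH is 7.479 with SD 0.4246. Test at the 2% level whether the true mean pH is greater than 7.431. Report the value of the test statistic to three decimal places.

H0: μ = 7.431; H1: μ > 7.431 (one-sample t-test, right-tailed).
t = (x̄ − μ₀)/(s/√n) = (7.479 − 7.431)/(0.4246/√43) = 0.741
df = n − 1 = 42
p-value = P(T ≥ 0.741) ≈ 0.2313
Since p ≈ 0.2313 > α = 0.02, fail to reject H0; the evidence is not statistically significant.

0.741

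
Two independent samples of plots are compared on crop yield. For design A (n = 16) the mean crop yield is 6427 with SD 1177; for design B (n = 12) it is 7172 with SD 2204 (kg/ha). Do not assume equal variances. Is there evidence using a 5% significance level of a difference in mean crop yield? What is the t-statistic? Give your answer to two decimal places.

Let group 1 = design A, group 2 = design B. H0: μ_1 = μ_2; H1: μ_1 ≠ μ_2 (Welch's two-sample t-test, two-sided).
t = (x̄_1 − x̄_2)/√(s_1²/n_1 + s_2²/n_2) = (6427 − 7172)/√(1177²/16 + 2204²/12) = -1.06
Welch–Satterthwaite df ≈ 15.68
Two-sided p-value ≈ 0.304
Since p ≈ 0.304 > α = 0.05, fail to reject H0; the evidence is not statistically significant.

-1.06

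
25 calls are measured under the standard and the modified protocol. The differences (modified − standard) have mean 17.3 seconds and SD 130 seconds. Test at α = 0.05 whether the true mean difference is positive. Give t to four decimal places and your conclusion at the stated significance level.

H0: μ_d = 0; H1: μ_d > 0 (paired t-test on the differences, right-tailed).
t = d̄/(s_d/√n) = 17.3/(130/√25) = 0.6654
df = n − 1 = 24
p-value = P(T ≥ 0.6654) ≈ 0.256
Since p ≈ 0.256 > α = 0.05, fail to reject H0; the data do not provide sufficient evidence against H0.

t = 0.6654; fail to reject H0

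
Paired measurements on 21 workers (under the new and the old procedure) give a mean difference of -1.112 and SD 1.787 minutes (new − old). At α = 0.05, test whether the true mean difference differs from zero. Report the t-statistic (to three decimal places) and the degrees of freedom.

t = -2.852, df = 20

H0: μ_d = 0; H1: μ_d ≠ 0 (paired t-test on the differences, two-sided).
t = d̄/(s_d/√n) = -1.112/(1.787/√21) = -2.852
df = n − 1 = 20
Two-sided p-value ≈ 0.010
Since p ≈ 0.010 < α = 0.05, reject H0; the evidence is statistically significant.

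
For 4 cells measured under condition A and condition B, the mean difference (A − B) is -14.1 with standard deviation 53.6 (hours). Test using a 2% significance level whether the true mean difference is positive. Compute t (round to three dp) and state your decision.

t = -0.526; fail to reject H0

H0: μ_d = 0; H1: μ_d > 0 (paired t-test on the differences, right-tailed).
t = d̄/(s_d/√n) = -14.1/(53.6/√4) = -0.526
df = n − 1 = 3
p-value = P(T ≥ -0.526) ≈ 0.682
Since p ≈ 0.682 > α = 0.02, fail to reject H0; the data do not provide sufficient evidence against H0.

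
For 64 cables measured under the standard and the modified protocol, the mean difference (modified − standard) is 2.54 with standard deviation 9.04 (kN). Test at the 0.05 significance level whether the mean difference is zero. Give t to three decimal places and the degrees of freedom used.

t = 2.248, df = 63

H0: μ_d = 0; H1: μ_d ≠ 0 (paired t-test on the differences, two-sided).
t = d̄/(s_d/√n) = 2.54/(9.04/√64) = 2.248
df = n − 1 = 63
Two-sided p-value ≈ 0.0281
Since p ≈ 0.0281 < α = 0.05, reject H0; the data support H1.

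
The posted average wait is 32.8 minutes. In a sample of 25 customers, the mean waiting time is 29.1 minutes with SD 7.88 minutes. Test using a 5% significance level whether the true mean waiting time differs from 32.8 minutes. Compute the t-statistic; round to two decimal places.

-2.35

H0: μ = 32.8; H1: μ ≠ 32.8 (one-sample t-test, two-sided).
t = (x̄ − μ₀)/(s/√n) = (29.1 − 32.8)/(7.88/√25) = -2.35
df = n − 1 = 24
Two-sided p-value ≈ 0.027
Since p ≈ 0.027 < α = 0.05, reject H0; the data support H1.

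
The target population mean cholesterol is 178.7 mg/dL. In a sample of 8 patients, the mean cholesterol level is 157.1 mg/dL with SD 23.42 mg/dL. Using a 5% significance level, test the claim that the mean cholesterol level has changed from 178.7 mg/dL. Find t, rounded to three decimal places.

-2.609

H0: μ = 178.7; H1: μ ≠ 178.7 (one-sample t-test, two-sided).
t = (x̄ − μ₀)/(s/√n) = (157.1 − 178.7)/(23.42/√8) = -2.609
df = n − 1 = 7
Two-sided p-value ≈ 0.035
Since p ≈ 0.035 < α = 0.05, reject H0; the data support H1.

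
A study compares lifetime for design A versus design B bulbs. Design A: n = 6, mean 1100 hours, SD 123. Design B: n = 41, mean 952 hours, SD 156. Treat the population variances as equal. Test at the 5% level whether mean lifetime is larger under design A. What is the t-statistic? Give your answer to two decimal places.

Let group 1 = design A, group 2 = design B. H0: μ_1 = μ_2; H1: μ_1 > μ_2 (two-sample pooled-variance t-test, right-tailed).
s_p² = [(6−1)·123² + (41−1)·156²]/(6+41−2) = 23313
t = (1100 − 952)/√[23313·(1/6 + 1/41)] = 2.22
df = n₁ + n₂ − 2 = 45
p-value = P(T ≥ 2.22) ≈ 0.016
Since p ≈ 0.016 < α = 0.05, reject H0; the data support H1.

2.22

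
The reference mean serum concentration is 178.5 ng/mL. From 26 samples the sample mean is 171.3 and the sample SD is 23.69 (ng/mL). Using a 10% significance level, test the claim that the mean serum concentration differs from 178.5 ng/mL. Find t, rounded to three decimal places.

H0: μ = 178.5; H1: μ ≠ 178.5 (one-sample t-test, two-sided).
t = (x̄ − μ₀)/(s/√n) = (171.3 − 178.5)/(23.69/√26) = -1.550
df = n − 1 = 25
Two-sided p-value ≈ 0.1338
Since p ≈ 0.1338 > α = 0.1, fail to reject H0; the evidence is not statistically significant.

-1.550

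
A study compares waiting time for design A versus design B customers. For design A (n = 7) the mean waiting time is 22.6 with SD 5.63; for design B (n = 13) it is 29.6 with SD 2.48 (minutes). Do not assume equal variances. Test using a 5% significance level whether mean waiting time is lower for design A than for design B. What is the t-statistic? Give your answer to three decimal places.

-3.130

Let group 1 = design A, group 2 = design B. H0: μ_1 = μ_2; H1: μ_1 < μ_2 (Welch's two-sample t-test, left-tailed).
t = (x̄_1 − x̄_2)/√(s_1²/n_1 + s_2²/n_2) = (22.6 − 29.6)/√(5.63²/7 + 2.48²/13) = -3.130
Welch–Satterthwaite df ≈ 7.28
p-value = P(T ≤ -3.130) ≈ 0.0079
Since p ≈ 0.0079 < α = 0.05, reject H0; the data support H1.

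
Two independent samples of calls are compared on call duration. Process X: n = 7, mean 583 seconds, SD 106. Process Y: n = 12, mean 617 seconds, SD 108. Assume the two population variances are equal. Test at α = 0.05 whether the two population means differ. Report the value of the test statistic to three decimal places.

Let group 1 = process X, group 2 = process Y. H0: μ_1 = μ_2; H1: μ_1 ≠ μ_2 (two-sample pooled-variance t-test, two-sided).
s_p² = [(7−1)·106² + (12−1)·108²]/(7+12−2) = 11512.9
t = (583 − 617)/√[11512.9·(1/7 + 1/12)] = -0.666
df = n₁ + n₂ − 2 = 17
Two-sided p-value ≈ 0.514
Since p ≈ 0.514 > α = 0.05, fail to reject H0; the data do not provide sufficient evidence against H0.

-0.666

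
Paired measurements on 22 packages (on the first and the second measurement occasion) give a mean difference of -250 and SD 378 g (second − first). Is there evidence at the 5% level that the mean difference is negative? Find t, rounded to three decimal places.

-3.102

H0: μ_d = 0; H1: μ_d < 0 (paired t-test on the differences, left-tailed).
t = d̄/(s_d/√n) = -250/(378/√22) = -3.102
df = n − 1 = 21
p-value = P(T ≤ -3.102) ≈ 0.003
Since p ≈ 0.003 < α = 0.05, reject H0; the data support H1.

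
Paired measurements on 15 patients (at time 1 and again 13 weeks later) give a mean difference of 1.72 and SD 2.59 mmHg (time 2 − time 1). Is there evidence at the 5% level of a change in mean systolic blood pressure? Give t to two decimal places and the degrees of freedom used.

t = 2.57, df = 14

H0: μ_d = 0; H1: μ_d ≠ 0 (paired t-test on the differences, two-sided).
t = d̄/(s_d/√n) = 1.72/(2.59/√15) = 2.57
df = n − 1 = 14
Two-sided p-value ≈ 0.022
Since p ≈ 0.022 < α = 0.05, reject H0; the data support H1.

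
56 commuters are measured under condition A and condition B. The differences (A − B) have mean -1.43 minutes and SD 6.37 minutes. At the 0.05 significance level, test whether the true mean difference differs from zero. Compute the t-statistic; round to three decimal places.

-1.680

H0: μ_d = 0; H1: μ_d ≠ 0 (paired t-test on the differences, two-sided).
t = d̄/(s_d/√n) = -1.43/(6.37/√56) = -1.680
df = n − 1 = 55
Two-sided p-value ≈ 0.0986
Since p ≈ 0.0986 > α = 0.05, fail to reject H0; the data do not provide sufficient evidence against H0.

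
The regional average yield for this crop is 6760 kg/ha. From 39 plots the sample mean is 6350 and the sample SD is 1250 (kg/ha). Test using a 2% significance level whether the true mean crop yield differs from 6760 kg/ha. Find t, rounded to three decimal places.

H0: μ = 6760; H1: μ ≠ 6760 (one-sample t-test, two-sided).
t = (x̄ − μ₀)/(s/√n) = (6350 − 6760)/(1250/√39) = -2.048
df = n − 1 = 38
Two-sided p-value ≈ 0.0475
Since p ≈ 0.0475 > α = 0.02, fail to reject H0; the data do not provide sufficient evidence against H0.

-2.048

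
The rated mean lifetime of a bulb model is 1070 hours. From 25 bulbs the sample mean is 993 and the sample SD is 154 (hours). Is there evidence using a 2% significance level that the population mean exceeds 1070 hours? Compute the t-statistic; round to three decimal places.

-2.500

H0: μ = 1070; H1: μ > 1070 (one-sample t-test, right-tailed).
t = (x̄ − μ₀)/(s/√n) = (993 − 1070)/(154/√25) = -2.500
df = n − 1 = 24
p-value = P(T ≥ -2.500) ≈ 0.9902
Since p ≈ 0.9902 > α = 0.02, fail to reject H0; the evidence is not statistically significant.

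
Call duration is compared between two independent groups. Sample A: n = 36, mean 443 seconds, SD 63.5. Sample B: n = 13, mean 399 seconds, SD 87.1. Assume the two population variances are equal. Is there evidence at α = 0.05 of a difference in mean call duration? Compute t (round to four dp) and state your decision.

t = 1.9348; fail to reject H0

Let group 1 = sample A, group 2 = sample B. H0: μ_1 = μ_2; H1: μ_1 ≠ μ_2 (two-sample pooled-variance t-test, two-sided).
s_p² = [(36−1)·63.5² + (13−1)·87.1²]/(36+13−2) = 4939.7
t = (443 − 399)/√[4939.7·(1/36 + 1/13)] = 1.9348
df = n₁ + n₂ − 2 = 47
Two-sided p-value ≈ 0.059
Since p ≈ 0.059 > α = 0.05, fail to reject H0; the evidence is not statistically significant.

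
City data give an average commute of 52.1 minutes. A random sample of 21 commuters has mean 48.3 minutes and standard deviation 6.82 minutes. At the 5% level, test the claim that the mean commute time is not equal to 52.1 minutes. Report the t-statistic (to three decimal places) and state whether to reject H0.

H0: μ = 52.1; H1: μ ≠ 52.1 (one-sample t-test, two-sided).
t = (x̄ − μ₀)/(s/√n) = (48.3 − 52.1)/(6.82/√21) = -2.553
df = n − 1 = 20
Two-sided p-value ≈ 0.0189
Since p ≈ 0.0189 < α = 0.05, reject H0; the data support H1.

t = -2.553; reject H0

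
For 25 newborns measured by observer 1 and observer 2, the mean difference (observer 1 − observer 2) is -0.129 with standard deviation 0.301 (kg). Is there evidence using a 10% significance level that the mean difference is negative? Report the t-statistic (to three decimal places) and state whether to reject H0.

t = -2.143; reject H0

H0: μ_d = 0; H1: μ_d < 0 (paired t-test on the differences, left-tailed).
t = d̄/(s_d/√n) = -0.129/(0.301/√25) = -2.143
df = n − 1 = 24
p-value = P(T ≤ -2.143) ≈ 0.021
Since p ≈ 0.021 < α = 0.1, reject H0; the data support H1.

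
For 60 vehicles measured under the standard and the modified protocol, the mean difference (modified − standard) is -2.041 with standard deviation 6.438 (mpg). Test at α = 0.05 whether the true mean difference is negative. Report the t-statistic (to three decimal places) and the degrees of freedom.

t = -2.456, df = 59

H0: μ_d = 0; H1: μ_d < 0 (paired t-test on the differences, left-tailed).
t = d̄/(s_d/√n) = -2.041/(6.438/√60) = -2.456
df = n − 1 = 59
p-value = P(T ≤ -2.456) ≈ 0.0085
Since p ≈ 0.0085 < α = 0.05, reject H0; the evidence is statistically significant.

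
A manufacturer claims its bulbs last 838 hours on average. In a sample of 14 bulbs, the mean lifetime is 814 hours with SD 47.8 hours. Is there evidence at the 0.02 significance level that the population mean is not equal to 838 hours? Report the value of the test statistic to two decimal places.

-1.88

H0: μ = 838; H1: μ ≠ 838 (one-sample t-test, two-sided).
t = (x̄ − μ₀)/(s/√n) = (814 − 838)/(47.8/√14) = -1.88
df = n − 1 = 13
Two-sided p-value ≈ 0.083
Since p ≈ 0.083 > α = 0.02, fail to reject H0; the evidence is not statistically significant.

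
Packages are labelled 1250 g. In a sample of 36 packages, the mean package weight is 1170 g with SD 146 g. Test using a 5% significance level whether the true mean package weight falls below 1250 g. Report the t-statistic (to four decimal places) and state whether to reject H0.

t = -3.2877; reject H0

H0: μ = 1250; H1: μ < 1250 (one-sample t-test, left-tailed).
t = (x̄ − μ₀)/(s/√n) = (1170 − 1250)/(146/√36) = -3.2877
df = n − 1 = 35
p-value = P(T ≤ -3.2877) ≈ 0.001
Since p ≈ 0.001 < α = 0.05, reject H0; the data support H1.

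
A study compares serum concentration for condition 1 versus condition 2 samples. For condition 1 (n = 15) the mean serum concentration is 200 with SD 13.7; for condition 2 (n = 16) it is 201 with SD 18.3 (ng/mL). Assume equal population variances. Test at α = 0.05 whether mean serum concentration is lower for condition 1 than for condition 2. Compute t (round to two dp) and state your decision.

Let group 1 = condition 1, group 2 = condition 2. H0: μ_1 = μ_2; H1: μ_1 < μ_2 (two-sample pooled-variance t-test, left-tailed).
s_p² = [(15−1)·13.7² + (16−1)·18.3²]/(15+16−2) = 263.828
t = (200 − 201)/√[263.828·(1/15 + 1/16)] = -0.17
df = n₁ + n₂ − 2 = 29
p-value = P(T ≤ -0.17) ≈ 0.4326
Since p ≈ 0.4326 > α = 0.05, fail to reject H0; the evidence is not statistically significant.

t = -0.17; fail to reject H0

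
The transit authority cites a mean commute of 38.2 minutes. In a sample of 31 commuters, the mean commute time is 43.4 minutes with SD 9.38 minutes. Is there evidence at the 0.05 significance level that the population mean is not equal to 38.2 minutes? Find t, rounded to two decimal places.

H0: μ = 38.2; H1: μ ≠ 38.2 (one-sample t-test, two-sided).
t = (x̄ − μ₀)/(s/√n) = (43.4 − 38.2)/(9.38/√31) = 3.09
df = n − 1 = 30
Two-sided p-value ≈ 0.0043
Since p ≈ 0.0043 < α = 0.05, reject H0; the evidence is statistically significant.

3.09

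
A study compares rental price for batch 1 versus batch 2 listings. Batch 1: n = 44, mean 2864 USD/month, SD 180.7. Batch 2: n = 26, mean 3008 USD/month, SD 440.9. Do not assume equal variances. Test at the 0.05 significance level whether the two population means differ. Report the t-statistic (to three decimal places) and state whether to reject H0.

t = -1.588; fail to reject H0

Let group 1 = batch 1, group 2 = batch 2. H0: μ_1 = μ_2; H1: μ_1 ≠ μ_2 (Welch's two-sample t-test, two-sided).
t = (x̄_1 − x̄_2)/√(s_1²/n_1 + s_2²/n_2) = (2864 − 3008)/√(180.7²/44 + 440.9²/26) = -1.588
Welch–Satterthwaite df ≈ 30.04
Two-sided p-value ≈ 0.123
Since p ≈ 0.123 > α = 0.05, fail to reject H0; the data do not provide sufficient evidence against H0.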